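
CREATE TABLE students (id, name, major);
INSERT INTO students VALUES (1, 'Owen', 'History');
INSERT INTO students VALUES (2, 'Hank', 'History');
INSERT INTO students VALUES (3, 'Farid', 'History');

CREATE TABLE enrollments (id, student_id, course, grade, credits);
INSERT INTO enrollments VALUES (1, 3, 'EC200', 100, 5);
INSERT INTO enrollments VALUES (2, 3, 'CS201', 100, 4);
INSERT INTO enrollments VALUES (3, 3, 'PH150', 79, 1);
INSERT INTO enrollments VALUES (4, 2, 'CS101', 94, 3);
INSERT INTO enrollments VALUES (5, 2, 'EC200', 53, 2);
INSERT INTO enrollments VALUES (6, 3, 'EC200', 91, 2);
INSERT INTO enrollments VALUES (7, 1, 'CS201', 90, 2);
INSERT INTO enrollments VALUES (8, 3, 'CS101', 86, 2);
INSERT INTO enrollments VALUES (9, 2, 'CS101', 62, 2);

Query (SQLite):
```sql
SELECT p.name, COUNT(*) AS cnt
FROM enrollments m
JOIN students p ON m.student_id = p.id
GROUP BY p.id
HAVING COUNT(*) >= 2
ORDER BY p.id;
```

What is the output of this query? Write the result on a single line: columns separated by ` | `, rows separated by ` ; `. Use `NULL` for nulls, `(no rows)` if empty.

Join each enrollments row to its students via student_id.
Group joined rows by students.id; compute COUNT(*) per group.
HAVING: keep groups with count ≥ 2.
  1: ids {7} → COUNT(*)=1
  2: ids {4, 5, 9} → COUNT(*)=3
  3: ids {1, 2, 3, 6, 8} → COUNT(*)=5

Hank | 3 ; Farid | 5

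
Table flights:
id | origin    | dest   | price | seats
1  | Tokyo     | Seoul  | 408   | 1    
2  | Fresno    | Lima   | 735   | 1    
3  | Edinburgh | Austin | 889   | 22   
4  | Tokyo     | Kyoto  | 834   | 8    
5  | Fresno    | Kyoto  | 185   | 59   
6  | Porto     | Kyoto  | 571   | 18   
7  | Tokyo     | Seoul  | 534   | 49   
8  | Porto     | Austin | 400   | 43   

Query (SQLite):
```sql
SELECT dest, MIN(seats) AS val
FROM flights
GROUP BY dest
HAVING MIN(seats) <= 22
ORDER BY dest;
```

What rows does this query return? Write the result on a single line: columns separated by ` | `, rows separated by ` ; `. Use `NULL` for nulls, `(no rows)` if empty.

Austin | 22 ; Kyoto | 8 ; Lima | 1 ; Seoul | 1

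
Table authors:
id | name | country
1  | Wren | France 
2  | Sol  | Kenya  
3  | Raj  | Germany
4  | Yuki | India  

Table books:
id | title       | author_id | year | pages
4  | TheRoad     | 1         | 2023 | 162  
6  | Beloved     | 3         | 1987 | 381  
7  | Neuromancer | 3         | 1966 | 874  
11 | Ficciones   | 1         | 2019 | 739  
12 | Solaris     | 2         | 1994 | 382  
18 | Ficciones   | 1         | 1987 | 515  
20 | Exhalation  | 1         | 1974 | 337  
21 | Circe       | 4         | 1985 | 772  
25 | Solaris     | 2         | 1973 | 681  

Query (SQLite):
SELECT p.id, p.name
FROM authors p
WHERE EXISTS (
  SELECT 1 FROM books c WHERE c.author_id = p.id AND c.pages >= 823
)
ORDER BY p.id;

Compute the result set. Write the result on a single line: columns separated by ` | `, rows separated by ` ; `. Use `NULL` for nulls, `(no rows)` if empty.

For each authors row, check whether any books with matching author_id has pages >= 823.
Keep rows where that is true.

3 | Raj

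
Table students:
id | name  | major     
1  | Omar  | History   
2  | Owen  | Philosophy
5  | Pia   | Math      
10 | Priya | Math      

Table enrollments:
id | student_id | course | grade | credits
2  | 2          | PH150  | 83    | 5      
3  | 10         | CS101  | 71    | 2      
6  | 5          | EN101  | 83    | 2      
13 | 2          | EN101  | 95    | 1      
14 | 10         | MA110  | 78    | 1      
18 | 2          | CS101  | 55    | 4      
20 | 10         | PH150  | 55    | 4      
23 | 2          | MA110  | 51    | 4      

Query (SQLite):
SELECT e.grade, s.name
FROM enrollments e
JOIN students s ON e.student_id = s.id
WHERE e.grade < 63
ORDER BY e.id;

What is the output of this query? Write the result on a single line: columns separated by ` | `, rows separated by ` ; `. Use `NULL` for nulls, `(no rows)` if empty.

55 | Owen ; 55 | Priya ; 51 | Owen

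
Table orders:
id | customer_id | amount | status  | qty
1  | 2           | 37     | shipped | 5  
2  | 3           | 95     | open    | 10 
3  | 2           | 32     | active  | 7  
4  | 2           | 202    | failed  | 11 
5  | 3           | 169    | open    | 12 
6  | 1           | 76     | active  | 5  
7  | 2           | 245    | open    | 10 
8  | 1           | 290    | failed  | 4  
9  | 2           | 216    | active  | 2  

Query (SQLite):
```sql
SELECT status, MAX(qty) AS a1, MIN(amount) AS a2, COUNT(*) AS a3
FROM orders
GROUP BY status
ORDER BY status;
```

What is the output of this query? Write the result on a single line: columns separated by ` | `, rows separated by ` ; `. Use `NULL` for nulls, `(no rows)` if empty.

active | 7 | 32 | 3 ; failed | 11 | 202 | 2 ; open | 12 | 95 | 3 ; shipped | 5 | 37 | 1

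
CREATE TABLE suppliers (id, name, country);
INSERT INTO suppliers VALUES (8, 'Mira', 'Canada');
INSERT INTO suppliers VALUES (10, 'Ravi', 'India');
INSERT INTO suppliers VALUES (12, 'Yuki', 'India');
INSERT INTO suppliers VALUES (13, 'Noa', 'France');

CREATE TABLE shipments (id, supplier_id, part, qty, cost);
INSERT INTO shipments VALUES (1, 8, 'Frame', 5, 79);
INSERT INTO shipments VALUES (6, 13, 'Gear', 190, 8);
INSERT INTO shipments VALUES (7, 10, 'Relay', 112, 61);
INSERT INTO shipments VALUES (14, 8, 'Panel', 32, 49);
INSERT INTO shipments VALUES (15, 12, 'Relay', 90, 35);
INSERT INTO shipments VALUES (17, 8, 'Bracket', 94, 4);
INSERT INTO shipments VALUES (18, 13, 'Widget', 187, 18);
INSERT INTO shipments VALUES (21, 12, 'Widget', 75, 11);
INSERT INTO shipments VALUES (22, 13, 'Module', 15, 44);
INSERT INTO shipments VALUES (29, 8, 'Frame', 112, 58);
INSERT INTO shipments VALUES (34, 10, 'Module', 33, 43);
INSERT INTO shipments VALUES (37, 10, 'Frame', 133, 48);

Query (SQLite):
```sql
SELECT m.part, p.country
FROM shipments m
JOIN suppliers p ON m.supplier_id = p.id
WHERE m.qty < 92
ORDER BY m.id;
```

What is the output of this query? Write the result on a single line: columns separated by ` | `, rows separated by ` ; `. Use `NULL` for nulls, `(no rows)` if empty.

Frame | Canada ; Panel | Canada ; Relay | India ; Widget | India ; Module | France ; Module | India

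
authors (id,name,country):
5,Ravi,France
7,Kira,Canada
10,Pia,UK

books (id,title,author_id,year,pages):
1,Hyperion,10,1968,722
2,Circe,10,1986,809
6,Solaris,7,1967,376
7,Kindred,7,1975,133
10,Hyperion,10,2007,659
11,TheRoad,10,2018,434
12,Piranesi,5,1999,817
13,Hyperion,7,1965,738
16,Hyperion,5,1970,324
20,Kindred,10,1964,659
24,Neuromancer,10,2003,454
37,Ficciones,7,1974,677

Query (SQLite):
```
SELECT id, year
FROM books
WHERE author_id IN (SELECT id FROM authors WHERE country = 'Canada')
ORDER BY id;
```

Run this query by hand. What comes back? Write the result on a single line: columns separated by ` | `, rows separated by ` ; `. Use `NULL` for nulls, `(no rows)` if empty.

6 | 1967 ; 7 | 1975 ; 13 | 1965 ; 37 | 1974

Inner query: authors.id where country = 'Canada'.
Outer: keep books rows whose author_id is in that set.
Inner query → {7}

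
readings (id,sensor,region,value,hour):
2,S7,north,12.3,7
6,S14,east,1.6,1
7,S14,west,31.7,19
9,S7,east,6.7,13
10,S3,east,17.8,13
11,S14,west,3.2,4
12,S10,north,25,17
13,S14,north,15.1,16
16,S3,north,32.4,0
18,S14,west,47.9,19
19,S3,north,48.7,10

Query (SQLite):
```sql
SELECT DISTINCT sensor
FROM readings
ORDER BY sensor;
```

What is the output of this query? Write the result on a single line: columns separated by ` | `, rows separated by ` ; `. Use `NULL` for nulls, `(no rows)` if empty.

S10 ; S14 ; S3 ; S7

Collect distinct sensor values from readings.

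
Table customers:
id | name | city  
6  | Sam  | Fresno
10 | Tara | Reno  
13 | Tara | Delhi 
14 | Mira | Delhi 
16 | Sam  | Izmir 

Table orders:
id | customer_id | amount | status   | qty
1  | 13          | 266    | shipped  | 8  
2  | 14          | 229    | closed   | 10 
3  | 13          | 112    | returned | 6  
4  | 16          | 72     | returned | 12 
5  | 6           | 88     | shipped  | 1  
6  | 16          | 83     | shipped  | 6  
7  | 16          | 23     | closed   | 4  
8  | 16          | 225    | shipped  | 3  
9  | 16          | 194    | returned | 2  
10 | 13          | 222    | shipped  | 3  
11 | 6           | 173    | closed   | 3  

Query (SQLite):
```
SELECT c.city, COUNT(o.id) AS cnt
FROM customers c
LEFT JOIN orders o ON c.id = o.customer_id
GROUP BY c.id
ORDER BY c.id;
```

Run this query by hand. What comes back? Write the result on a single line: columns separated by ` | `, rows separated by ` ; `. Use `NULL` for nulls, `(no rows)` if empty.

LEFT JOIN keeps every customers row; unmatched ones get NULL for orders columns.
Group by customers.id and compute COUNT(o.id). COUNT(col) of an all-NULL group is 0.
  6: ids {5, 11} → COUNT(o.id)=2
  10: ids {—} → COUNT(o.id)=0
  13: ids {1, 3, 10} → COUNT(o.id)=3
  14: ids {2} → COUNT(o.id)=1
  16: ids {4, 6, 7, 8, 9} → COUNT(o.id)=5

Fresno | 2 ; Reno | 0 ; Delhi | 3 ; Delhi | 1 ; Izmir | 5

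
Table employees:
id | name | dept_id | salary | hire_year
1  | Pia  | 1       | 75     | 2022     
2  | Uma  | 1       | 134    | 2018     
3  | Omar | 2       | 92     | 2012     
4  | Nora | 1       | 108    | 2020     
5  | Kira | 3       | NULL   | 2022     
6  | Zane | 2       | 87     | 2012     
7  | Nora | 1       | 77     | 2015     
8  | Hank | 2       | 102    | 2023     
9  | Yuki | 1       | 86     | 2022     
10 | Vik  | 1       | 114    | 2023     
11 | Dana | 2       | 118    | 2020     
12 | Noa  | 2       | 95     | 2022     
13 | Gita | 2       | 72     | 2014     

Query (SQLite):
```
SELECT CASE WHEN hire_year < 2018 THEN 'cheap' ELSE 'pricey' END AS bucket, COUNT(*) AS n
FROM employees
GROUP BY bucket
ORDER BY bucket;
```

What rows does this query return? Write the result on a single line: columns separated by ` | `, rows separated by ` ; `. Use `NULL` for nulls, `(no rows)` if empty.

Bucket rows by hire_year < 2018 → 'cheap' else 'pricey'; count each bucket.

cheap | 4 ; pricey | 9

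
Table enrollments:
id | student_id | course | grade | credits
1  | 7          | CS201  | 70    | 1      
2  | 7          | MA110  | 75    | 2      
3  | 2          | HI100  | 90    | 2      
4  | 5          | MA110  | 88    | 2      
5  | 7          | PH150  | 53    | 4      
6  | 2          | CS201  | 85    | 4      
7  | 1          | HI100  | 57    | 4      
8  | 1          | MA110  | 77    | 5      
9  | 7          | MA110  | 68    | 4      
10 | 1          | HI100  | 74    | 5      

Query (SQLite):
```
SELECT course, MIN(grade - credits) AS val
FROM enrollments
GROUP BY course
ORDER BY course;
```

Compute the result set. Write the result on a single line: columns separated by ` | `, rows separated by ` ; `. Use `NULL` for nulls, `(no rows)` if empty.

For each row compute grade - credits.
Group by course; take MIN of the expression per group.
  CS201: ids {1, 6} → MIN(grade - credits)=69
  HI100: ids {3, 7, 10} → MIN(grade - credits)=53
  MA110: ids {2, 4, 8, 9} → MIN(grade - credits)=64
  PH150: ids {5} → MIN(grade - credits)=49

CS201 | 69 ; HI100 | 53 ; MA110 | 64 ; PH150 | 49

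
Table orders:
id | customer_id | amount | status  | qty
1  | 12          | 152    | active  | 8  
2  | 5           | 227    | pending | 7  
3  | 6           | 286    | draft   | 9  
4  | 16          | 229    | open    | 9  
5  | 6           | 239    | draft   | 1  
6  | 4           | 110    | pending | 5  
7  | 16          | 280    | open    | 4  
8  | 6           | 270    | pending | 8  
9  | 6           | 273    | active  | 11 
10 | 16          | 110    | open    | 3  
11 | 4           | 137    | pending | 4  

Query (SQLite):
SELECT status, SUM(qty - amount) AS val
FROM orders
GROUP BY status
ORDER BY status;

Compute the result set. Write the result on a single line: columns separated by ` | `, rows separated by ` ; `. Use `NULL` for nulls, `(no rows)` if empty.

active | -406 ; draft | -515 ; open | -603 ; pending | -720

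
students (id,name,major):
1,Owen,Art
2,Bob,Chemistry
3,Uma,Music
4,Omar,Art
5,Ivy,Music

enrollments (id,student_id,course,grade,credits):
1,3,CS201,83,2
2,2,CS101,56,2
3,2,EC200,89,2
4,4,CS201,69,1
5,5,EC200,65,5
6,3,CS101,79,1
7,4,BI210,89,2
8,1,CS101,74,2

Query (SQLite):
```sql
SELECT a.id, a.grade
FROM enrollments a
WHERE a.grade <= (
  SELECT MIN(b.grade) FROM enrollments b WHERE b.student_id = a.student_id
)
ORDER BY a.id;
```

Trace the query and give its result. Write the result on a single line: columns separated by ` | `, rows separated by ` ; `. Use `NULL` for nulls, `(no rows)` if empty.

2 | 56 ; 4 | 69 ; 5 | 65 ; 6 | 79 ; 8 | 74

For each enrollments row a, compute MIN(grade) over rows sharing a.student_id.
Keep row a if a.grade <= that per-group MIN.
  student_id=1: MIN(grade) = 74
  student_id=2: MIN(grade) = 56
  student_id=3: MIN(grade) = 79
  student_id=4: MIN(grade) = 69
  student_id=5: MIN(grade) = 65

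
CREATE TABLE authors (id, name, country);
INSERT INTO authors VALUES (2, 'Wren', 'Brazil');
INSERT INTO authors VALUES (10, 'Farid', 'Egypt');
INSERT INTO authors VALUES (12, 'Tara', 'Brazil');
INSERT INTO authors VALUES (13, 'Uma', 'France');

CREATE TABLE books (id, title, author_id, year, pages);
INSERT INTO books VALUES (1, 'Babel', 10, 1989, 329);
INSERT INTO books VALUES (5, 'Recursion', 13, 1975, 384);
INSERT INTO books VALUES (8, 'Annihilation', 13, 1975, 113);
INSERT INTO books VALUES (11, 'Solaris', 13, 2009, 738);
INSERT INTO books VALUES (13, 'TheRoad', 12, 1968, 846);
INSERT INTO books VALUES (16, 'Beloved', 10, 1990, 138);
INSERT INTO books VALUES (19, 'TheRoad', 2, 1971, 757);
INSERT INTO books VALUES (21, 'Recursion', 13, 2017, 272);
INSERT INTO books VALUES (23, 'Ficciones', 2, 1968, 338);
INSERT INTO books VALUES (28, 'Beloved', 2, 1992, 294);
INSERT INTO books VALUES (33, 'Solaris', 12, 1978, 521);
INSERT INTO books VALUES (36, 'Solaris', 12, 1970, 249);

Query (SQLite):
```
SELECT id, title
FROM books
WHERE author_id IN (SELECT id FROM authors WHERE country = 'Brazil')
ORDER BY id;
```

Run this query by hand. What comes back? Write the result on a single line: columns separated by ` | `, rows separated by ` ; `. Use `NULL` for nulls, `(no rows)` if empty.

Inner query: authors.id where country = 'Brazil'.
Outer: keep books rows whose author_id is in that set.
Inner query → {2, 12}

13 | TheRoad ; 19 | TheRoad ; 23 | Ficciones ; 28 | Beloved ; 33 | Solaris ; 36 | Solaris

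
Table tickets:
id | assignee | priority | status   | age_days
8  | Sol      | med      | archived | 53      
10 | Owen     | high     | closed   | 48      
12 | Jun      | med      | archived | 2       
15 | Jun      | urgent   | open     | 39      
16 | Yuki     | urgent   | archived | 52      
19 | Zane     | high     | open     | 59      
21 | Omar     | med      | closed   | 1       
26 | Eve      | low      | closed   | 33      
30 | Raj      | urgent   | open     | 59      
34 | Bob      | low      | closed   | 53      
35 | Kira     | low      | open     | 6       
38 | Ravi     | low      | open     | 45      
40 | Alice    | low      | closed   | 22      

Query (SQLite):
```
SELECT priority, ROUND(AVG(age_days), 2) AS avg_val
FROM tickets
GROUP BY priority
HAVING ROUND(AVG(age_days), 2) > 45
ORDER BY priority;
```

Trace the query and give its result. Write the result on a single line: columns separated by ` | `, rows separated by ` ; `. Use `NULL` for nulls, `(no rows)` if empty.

Partition tickets by priority; compute ROUND(AVG(age_days), 2) within each group.
HAVING: keep groups where ROUND(AVG(age_days), 2) > 45.
  high: ids {10, 19} → ROUND(AVG(age_days), 2)=53.5
  low: ids {26, 34, 35, 38, 40} → ROUND(AVG(age_days), 2)=31.8
  med: ids {8, 12, 21} → ROUND(AVG(age_days), 2)=18.67
  urgent: ids {15, 16, 30} → ROUND(AVG(age_days), 2)=50

high | 53.5 ; urgent | 50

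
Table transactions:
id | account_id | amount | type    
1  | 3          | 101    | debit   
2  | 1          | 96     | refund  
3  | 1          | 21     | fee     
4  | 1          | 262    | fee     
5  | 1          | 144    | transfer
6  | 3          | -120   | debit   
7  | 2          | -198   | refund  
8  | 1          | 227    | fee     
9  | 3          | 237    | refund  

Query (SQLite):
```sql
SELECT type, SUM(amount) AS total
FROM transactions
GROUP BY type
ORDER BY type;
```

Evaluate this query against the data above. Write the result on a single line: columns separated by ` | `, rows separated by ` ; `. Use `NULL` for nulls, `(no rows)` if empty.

debit | -19 ; fee | 510 ; refund | 135 ; transfer | 144

Partition transactions by type; compute SUM(amount) within each group.
  debit: ids {1, 6} → SUM(amount)=-19
  fee: ids {3, 4, 8} → SUM(amount)=510
  refund: ids {2, 7, 9} → SUM(amount)=135
  transfer: ids {5} → SUM(amount)=144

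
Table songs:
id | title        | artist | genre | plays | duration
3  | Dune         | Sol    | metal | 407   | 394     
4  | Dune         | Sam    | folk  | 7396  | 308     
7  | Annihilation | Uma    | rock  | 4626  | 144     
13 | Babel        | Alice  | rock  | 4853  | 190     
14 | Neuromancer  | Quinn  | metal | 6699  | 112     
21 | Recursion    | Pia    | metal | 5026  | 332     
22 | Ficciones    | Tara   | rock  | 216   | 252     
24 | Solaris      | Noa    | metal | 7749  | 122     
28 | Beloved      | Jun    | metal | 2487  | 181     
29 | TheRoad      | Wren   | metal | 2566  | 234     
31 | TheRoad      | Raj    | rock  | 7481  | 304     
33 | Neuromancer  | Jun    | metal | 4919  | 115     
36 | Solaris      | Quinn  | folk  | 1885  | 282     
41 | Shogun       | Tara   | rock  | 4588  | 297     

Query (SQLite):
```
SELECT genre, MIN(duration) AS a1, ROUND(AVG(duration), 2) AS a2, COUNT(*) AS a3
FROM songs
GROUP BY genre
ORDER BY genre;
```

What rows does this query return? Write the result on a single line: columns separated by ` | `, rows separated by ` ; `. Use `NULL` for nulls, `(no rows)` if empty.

Group songs by genre.
Per group compute: MIN(duration), ROUND(AVG(duration), 2), COUNT(*).
  folk: ids {4, 36} → MIN(duration)=282, ROUND(AVG(duration), 2)=295, COUNT(*)=2
  metal: ids {3, 14, 21, 24, 28, 29, 33} → MIN(duration)=112, ROUND(AVG(duration), 2)=212.86, COUNT(*)=7
  rock: ids {7, 13, 22, 31, 41} → MIN(duration)=144, ROUND(AVG(duration), 2)=237.4, COUNT(*)=5

folk | 282 | 295 | 2 ; metal | 112 | 212.86 | 7 ; rock | 144 | 237.4 | 5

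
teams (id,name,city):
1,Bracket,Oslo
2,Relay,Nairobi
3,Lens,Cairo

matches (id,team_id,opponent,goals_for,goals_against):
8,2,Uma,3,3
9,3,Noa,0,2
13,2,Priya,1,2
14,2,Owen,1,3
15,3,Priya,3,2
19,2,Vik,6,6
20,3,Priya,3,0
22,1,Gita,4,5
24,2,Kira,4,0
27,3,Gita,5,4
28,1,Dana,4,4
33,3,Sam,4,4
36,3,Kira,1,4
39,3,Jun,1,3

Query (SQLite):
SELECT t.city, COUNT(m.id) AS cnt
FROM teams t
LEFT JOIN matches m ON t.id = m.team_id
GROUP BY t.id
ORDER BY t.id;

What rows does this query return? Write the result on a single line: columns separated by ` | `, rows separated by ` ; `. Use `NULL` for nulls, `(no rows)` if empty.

LEFT JOIN keeps every teams row; unmatched ones get NULL for matches columns.
Group by teams.id and compute COUNT(m.id). COUNT(col) of an all-NULL group is 0.
  1: ids {22, 28} → COUNT(m.id)=2
  2: ids {8, 13, 14, 19, 24} → COUNT(m.id)=5
  3: ids {9, 15, 20, 27, 33, 36, 39} → COUNT(m.id)=7

Oslo | 2 ; Nairobi | 5 ; Cairo | 7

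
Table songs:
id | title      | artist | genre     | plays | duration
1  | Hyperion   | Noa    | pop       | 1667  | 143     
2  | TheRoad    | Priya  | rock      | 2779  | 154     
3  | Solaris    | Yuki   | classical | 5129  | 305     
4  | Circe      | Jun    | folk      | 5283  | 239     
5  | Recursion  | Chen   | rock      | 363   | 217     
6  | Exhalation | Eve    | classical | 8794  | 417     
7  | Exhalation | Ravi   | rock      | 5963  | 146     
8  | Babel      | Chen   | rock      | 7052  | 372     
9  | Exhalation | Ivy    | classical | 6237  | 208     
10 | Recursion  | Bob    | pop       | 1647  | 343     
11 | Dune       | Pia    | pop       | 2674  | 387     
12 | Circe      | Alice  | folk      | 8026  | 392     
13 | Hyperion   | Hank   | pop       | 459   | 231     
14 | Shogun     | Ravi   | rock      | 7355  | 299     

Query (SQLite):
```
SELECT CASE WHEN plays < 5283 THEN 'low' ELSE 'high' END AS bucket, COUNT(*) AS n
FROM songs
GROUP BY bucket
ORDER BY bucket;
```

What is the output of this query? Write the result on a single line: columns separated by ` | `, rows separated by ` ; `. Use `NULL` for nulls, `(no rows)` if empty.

high | 7 ; low | 7

Bucket rows by plays < 5283 → 'low' else 'high'; count each bucket.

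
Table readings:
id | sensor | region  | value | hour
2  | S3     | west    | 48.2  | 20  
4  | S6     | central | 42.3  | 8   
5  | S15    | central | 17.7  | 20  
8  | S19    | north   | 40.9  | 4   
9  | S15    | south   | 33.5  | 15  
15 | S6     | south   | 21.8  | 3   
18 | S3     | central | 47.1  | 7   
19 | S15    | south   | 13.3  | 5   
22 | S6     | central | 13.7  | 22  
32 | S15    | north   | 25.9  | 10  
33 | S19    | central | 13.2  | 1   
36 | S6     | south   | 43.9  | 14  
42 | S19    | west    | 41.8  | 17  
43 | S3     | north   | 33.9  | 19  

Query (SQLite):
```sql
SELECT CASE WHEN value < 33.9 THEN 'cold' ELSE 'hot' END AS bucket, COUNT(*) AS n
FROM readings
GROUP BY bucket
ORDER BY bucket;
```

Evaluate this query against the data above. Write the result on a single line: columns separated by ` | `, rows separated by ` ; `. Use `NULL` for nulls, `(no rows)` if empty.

cold | 7 ; hot | 7

Bucket rows by value < 33.9 → 'cold' else 'hot'; count each bucket.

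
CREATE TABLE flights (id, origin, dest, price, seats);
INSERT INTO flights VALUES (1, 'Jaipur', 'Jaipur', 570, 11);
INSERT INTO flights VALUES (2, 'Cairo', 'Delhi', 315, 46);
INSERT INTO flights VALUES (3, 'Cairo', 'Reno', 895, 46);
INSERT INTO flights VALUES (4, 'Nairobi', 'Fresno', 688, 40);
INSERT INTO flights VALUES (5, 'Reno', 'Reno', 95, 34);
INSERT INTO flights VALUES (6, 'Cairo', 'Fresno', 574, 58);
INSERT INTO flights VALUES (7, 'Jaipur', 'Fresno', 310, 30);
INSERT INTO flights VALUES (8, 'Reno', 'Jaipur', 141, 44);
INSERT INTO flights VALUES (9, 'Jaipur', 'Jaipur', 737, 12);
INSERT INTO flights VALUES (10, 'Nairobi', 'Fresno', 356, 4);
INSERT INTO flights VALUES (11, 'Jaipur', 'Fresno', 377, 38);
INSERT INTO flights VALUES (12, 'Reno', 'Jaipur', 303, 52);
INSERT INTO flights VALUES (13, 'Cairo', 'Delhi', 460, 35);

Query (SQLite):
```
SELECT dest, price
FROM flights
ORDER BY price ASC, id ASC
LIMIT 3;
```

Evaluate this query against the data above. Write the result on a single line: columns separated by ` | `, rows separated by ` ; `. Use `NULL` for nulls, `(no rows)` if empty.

Reno | 95 ; Jaipur | 141 ; Jaipur | 303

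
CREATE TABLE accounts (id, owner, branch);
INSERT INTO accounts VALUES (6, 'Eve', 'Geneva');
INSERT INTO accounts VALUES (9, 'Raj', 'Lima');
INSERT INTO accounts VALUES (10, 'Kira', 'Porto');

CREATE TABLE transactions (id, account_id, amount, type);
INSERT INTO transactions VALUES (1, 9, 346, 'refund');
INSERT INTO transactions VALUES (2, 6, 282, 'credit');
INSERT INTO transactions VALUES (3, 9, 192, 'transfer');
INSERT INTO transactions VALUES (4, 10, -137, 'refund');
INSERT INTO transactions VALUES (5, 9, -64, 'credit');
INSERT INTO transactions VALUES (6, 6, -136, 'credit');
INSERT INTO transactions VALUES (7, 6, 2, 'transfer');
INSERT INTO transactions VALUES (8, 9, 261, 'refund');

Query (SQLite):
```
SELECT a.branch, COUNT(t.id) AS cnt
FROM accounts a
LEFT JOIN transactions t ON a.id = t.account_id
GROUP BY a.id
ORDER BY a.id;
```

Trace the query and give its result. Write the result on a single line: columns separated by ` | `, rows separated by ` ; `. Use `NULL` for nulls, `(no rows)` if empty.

Geneva | 3 ; Lima | 4 ; Porto | 1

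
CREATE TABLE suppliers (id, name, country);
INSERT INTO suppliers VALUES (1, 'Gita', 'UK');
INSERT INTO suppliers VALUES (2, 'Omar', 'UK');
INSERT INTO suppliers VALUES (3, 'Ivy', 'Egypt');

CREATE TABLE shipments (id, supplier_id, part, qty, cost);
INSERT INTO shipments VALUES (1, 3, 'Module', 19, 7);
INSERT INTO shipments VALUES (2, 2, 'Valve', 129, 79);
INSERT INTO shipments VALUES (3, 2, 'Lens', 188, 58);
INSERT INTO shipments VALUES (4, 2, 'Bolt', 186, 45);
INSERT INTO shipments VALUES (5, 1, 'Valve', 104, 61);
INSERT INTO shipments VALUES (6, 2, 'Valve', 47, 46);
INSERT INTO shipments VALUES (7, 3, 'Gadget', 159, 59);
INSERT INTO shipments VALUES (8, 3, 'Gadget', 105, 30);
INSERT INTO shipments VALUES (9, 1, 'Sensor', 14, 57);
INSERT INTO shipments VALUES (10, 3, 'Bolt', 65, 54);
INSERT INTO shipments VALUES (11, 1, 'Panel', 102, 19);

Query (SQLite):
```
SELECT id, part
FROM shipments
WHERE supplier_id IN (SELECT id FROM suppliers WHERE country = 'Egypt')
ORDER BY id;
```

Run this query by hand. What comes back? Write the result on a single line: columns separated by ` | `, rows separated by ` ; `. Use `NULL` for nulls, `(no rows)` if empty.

1 | Module ; 7 | Gadget ; 8 | Gadget ; 10 | Bolt

Inner query: suppliers.id where country = 'Egypt'.
Outer: keep shipments rows whose supplier_id is in that set.
Inner query → {3}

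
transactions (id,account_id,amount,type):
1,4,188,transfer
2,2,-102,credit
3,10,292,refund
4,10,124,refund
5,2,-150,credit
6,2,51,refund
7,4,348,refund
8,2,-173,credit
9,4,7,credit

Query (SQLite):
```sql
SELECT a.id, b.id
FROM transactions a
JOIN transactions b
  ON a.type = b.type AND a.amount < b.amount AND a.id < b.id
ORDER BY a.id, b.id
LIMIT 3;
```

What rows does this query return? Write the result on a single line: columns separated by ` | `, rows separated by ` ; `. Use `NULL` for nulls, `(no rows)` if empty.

2 | 9 ; 3 | 7 ; 4 | 7

Pairs (a,b) with same type, a.amount < b.amount, a.id < b.id.
type groups: credit:{2,5,8,9} refund:{3,4,6,7} transfer:{1}
Ordered by (a.id, b.id); first 3.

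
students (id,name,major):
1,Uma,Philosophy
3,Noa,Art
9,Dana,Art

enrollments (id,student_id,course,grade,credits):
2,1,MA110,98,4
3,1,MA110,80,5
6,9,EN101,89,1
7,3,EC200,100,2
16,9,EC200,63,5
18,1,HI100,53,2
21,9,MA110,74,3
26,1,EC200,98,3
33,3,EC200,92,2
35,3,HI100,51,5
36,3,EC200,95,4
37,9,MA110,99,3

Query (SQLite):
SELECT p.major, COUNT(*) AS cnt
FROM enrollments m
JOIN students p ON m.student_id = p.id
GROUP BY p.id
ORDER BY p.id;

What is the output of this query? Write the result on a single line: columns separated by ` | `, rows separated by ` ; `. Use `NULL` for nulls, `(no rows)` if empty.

Philosophy | 4 ; Art | 4 ; Art | 4

Join each enrollments row to its students via student_id.
Group joined rows by students.id; compute COUNT(*) per group.
  1: ids {2, 3, 18, 26} → COUNT(*)=4
  3: ids {7, 33, 35, 36} → COUNT(*)=4
  9: ids {6, 16, 21, 37} → COUNT(*)=4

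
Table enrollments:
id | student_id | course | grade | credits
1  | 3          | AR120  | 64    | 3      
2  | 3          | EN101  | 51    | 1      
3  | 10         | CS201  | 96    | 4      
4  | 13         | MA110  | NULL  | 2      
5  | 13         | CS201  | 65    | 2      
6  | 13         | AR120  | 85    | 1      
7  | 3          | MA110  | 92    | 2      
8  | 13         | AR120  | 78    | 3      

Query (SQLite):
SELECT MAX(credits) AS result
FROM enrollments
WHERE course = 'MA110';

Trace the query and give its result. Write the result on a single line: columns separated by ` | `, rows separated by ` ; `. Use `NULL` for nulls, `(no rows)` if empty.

2

Rows where course='MA110' → credits values: [2, 2].
MAX of non-NULL values = 2.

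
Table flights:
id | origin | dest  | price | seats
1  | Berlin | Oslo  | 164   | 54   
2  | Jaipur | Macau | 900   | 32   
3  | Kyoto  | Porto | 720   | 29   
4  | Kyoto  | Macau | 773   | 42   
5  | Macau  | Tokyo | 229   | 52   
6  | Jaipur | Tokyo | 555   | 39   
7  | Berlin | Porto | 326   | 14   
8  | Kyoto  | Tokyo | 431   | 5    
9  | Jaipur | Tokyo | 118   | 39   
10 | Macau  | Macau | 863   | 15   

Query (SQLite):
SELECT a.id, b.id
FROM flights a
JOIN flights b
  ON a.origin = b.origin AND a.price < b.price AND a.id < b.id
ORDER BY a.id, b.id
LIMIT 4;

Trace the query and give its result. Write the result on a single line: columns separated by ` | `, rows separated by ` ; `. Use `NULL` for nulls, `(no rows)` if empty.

Pairs (a,b) with same origin, a.price < b.price, a.id < b.id.
origin groups: Berlin:{1,7} Jaipur:{2,6,9} Kyoto:{3,4,8} Macau:{5,10}
Ordered by (a.id, b.id); first 4.

1 | 7 ; 3 | 4 ; 5 | 10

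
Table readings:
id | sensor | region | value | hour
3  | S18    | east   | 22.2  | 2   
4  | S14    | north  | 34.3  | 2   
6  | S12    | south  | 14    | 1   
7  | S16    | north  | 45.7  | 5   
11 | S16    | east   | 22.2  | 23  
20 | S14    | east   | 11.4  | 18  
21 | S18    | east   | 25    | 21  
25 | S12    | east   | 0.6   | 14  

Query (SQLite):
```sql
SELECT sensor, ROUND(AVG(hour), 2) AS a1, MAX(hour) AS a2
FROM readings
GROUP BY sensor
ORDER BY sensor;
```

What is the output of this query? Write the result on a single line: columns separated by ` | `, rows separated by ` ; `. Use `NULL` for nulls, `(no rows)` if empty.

S12 | 7.5 | 14 ; S14 | 10 | 18 ; S16 | 14 | 23 ; S18 | 11.5 | 21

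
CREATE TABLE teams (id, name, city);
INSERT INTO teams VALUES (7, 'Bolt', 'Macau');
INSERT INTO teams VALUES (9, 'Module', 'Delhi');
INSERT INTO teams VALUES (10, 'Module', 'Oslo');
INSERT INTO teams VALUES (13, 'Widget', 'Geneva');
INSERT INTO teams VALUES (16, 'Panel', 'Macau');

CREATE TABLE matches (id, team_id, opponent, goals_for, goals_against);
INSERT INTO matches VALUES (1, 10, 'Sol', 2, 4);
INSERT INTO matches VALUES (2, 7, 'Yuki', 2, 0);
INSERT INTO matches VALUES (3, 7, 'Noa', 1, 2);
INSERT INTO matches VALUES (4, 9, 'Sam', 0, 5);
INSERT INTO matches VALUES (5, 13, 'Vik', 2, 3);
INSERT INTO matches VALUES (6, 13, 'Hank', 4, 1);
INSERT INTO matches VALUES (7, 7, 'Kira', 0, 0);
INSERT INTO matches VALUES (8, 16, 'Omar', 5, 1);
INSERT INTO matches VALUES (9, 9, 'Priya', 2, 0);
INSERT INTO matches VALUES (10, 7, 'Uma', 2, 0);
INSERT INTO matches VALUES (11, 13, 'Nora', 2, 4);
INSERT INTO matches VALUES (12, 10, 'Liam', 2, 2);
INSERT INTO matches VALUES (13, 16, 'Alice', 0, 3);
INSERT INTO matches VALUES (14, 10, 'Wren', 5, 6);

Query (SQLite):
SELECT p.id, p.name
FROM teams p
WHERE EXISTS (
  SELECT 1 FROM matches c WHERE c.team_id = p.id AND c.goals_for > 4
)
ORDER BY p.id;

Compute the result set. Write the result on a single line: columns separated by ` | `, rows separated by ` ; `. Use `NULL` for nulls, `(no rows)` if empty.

For each teams row, check whether any matches with matching team_id has goals_for > 4.
Keep rows where that is true.

10 | Module ; 16 | Panel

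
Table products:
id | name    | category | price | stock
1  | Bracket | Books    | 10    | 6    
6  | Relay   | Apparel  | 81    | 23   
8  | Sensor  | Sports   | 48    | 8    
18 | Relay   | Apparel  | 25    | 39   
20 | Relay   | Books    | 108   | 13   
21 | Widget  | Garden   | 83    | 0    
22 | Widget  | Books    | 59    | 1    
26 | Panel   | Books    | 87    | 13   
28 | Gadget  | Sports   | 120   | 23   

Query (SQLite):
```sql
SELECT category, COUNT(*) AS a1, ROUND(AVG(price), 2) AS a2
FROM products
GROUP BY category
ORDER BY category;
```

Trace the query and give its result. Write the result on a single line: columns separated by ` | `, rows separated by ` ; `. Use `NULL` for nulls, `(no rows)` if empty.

Apparel | 2 | 53 ; Books | 4 | 66 ; Garden | 1 | 83 ; Sports | 2 | 84

Group products by category.
Per group compute: COUNT(*), ROUND(AVG(price), 2).
  Apparel: ids {6, 18} → COUNT(*)=2, ROUND(AVG(price), 2)=53
  Books: ids {1, 20, 22, 26} → COUNT(*)=4, ROUND(AVG(price), 2)=66
  Garden: ids {21} → COUNT(*)=1, ROUND(AVG(price), 2)=83
  Sports: ids {8, 28} → COUNT(*)=2, ROUND(AVG(price), 2)=84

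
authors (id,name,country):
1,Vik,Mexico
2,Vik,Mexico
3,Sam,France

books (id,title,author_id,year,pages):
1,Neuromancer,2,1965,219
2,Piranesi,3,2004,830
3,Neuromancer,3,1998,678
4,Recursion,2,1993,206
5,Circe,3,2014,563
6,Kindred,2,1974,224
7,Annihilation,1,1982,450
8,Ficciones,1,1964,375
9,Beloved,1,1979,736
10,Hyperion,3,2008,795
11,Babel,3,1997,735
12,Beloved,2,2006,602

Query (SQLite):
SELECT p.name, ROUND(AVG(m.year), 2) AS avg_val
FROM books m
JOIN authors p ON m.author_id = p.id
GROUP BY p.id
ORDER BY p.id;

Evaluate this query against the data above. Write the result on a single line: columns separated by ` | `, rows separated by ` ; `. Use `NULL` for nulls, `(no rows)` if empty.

Join each books row to its authors via author_id.
Group joined rows by authors.id; compute ROUND(AVG(m.year), 2) per group.
  1: ids {7, 8, 9} → ROUND(AVG(m.year), 2)=1975
  2: ids {1, 4, 6, 12} → ROUND(AVG(m.year), 2)=1984.5
  3: ids {2, 3, 5, 10, 11} → ROUND(AVG(m.year), 2)=2004.2

Vik | 1975 ; Vik | 1984.5 ; Sam | 2004.2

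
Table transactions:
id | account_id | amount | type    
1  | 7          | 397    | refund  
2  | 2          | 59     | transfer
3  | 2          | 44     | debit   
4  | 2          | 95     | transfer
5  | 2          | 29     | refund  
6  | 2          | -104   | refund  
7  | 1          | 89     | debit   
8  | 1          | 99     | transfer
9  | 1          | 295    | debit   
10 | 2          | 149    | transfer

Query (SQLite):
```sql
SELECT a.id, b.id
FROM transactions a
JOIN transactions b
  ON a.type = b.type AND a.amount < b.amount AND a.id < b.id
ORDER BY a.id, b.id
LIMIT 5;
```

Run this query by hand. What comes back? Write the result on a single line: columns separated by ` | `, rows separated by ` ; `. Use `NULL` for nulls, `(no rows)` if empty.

2 | 4 ; 2 | 8 ; 2 | 10 ; 3 | 7 ; 3 | 9

Pairs (a,b) with same type, a.amount < b.amount, a.id < b.id.
type groups: debit:{3,7,9} refund:{1,5,6} transfer:{2,4,8,10}
Ordered by (a.id, b.id); first 5.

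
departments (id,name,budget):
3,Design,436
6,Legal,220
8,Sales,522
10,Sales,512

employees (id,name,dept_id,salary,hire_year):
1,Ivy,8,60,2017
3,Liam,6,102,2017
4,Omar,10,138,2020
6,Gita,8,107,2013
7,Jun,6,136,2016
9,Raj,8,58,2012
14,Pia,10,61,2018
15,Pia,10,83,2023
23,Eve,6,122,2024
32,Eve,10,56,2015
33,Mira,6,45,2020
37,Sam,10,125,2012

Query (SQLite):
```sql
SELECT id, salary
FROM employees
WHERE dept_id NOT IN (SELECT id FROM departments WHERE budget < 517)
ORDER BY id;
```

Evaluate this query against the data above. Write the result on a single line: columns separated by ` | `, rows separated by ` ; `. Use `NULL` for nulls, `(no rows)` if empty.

Inner query: departments.id where budget < 517.
Outer: keep employees rows whose dept_id is not in that set.
Inner query → {3, 6, 10}

1 | 60 ; 6 | 107 ; 9 | 58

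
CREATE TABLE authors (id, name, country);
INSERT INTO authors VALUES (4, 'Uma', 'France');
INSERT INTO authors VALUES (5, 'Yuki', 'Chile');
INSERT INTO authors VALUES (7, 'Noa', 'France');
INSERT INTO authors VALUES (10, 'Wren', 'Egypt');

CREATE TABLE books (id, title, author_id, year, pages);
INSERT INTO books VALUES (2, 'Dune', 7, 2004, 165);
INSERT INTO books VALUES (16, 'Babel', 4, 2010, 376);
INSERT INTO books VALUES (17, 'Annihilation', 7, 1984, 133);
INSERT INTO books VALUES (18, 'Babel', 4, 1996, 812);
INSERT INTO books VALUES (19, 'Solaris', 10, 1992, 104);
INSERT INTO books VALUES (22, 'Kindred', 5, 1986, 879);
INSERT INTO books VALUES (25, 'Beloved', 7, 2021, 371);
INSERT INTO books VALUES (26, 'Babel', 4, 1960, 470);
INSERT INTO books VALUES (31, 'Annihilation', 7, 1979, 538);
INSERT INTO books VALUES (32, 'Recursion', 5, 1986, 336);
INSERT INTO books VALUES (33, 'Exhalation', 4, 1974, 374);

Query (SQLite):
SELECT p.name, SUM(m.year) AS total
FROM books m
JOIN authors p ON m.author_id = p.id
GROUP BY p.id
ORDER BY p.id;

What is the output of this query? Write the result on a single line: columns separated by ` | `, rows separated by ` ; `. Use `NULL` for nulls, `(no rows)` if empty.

Join each books row to its authors via author_id.
Group joined rows by authors.id; compute SUM(m.year) per group.
  4: ids {16, 18, 26, 33} → SUM(m.year)=7940
  5: ids {22, 32} → SUM(m.year)=3972
  7: ids {2, 17, 25, 31} → SUM(m.year)=7988
  10: ids {19} → SUM(m.year)=1992

Uma | 7940 ; Yuki | 3972 ; Noa | 7988 ; Wren | 1992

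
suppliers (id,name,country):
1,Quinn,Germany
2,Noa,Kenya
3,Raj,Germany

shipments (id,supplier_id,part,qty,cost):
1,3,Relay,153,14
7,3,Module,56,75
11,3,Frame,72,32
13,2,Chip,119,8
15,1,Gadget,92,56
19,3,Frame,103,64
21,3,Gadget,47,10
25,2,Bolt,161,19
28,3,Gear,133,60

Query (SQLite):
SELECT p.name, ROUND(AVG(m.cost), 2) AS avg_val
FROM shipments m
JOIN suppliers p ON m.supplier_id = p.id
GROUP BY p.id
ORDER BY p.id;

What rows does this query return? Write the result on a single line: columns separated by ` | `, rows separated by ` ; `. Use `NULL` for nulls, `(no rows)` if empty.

Join each shipments row to its suppliers via supplier_id.
Group joined rows by suppliers.id; compute ROUND(AVG(m.cost), 2) per group.
  1: ids {15} → ROUND(AVG(m.cost), 2)=56
  2: ids {13, 25} → ROUND(AVG(m.cost), 2)=13.5
  3: ids {1, 7, 11, 19, 21, 28} → ROUND(AVG(m.cost), 2)=42.5

Quinn | 56 ; Noa | 13.5 ; Raj | 42.5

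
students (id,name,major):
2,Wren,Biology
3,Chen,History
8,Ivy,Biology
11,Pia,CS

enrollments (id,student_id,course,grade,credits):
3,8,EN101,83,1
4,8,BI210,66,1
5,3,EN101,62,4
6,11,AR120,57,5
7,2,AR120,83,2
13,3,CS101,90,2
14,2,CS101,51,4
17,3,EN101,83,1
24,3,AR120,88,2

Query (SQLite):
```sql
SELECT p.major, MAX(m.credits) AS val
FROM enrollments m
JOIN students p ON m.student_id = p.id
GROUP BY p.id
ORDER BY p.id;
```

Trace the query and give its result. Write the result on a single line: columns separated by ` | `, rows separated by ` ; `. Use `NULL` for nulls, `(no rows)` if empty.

Biology | 4 ; History | 4 ; Biology | 1 ; CS | 5

Join each enrollments row to its students via student_id.
Group joined rows by students.id; compute MAX(m.credits) per group.
  2: ids {7, 14} → MAX(m.credits)=4
  3: ids {5, 13, 17, 24} → MAX(m.credits)=4
  8: ids {3, 4} → MAX(m.credits)=1
  11: ids {6} → MAX(m.credits)=5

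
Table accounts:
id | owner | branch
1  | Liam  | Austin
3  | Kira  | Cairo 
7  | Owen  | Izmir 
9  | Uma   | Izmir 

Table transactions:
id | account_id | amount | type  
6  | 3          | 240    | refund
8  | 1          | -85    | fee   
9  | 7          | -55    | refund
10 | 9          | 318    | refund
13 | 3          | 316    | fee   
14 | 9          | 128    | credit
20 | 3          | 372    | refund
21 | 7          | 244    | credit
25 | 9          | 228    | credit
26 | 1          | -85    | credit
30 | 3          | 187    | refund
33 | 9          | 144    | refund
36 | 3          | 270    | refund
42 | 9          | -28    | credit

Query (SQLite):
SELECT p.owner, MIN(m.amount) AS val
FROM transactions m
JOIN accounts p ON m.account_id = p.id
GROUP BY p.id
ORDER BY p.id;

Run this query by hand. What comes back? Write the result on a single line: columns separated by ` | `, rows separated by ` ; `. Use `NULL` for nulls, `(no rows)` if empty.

Liam | -85 ; Kira | 187 ; Owen | -55 ; Uma | -28

Join each transactions row to its accounts via account_id.
Group joined rows by accounts.id; compute MIN(m.amount) per group.
  1: ids {8, 26} → MIN(m.amount)=-85
  3: ids {6, 13, 20, 30, 36} → MIN(m.amount)=187
  7: ids {9, 21} → MIN(m.amount)=-55
  9: ids {10, 14, 25, 33, 42} → MIN(m.amount)=-28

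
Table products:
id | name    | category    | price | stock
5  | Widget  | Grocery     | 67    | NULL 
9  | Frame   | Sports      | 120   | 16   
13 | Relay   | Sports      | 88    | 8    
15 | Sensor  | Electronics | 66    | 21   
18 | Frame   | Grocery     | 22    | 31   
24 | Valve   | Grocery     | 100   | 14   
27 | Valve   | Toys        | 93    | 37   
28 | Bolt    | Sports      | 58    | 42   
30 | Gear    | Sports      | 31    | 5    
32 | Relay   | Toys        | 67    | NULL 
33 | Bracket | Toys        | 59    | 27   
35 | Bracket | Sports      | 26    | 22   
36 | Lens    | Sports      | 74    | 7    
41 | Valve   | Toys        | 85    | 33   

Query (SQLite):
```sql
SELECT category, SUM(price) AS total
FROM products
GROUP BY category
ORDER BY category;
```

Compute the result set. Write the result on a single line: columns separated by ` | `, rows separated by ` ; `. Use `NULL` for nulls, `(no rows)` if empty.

Partition products by category; compute SUM(price) within each group.
  Electronics: ids {15} → SUM(price)=66
  Grocery: ids {5, 18, 24} → SUM(price)=189
  Sports: ids {9, 13, 28, 30, 35, 36} → SUM(price)=397
  Toys: ids {27, 32, 33, 41} → SUM(price)=304

Electronics | 66 ; Grocery | 189 ; Sports | 397 ; Toys | 304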